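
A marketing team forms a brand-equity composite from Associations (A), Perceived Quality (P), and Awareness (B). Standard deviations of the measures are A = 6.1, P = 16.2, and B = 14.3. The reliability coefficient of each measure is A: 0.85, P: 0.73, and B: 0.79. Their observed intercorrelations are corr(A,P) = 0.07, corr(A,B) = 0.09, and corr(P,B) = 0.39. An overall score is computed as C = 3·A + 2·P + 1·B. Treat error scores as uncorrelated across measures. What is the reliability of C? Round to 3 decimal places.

0.819

Var(C) = 3²·6.1² + 2²·16.2² + 14.3² + 2·[6·6.1·16.2·0.07 + 3·6.1·14.3·0.09 + 2·16.2·14.3·0.39] = 1589.14 + 491.503 = 2080.64.
With uncorrelated errors the cross-covariances are all true-score covariance, so they carry over unchanged; only the diagonal terms shrink to ρᵢσᵢ².
True-score variance = [3²·6.1²·0.85 + 2²·16.2²·0.73 + 14.3²·0.79] + 491.503 = 1212.53 + 491.503 = 1704.03.
Reliability = 1704.03 / 2080.64 = 0.819.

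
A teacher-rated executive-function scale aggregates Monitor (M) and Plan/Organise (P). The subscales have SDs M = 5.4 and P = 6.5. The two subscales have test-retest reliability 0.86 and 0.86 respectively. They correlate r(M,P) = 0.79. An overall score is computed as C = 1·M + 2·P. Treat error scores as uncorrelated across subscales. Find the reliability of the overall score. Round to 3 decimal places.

Var(C) = 5.4² + 2²·6.5² + 2·[2·5.4·6.5·0.79] = 198.16 + 110.916 = 309.076.
Under uncorrelated errors the observed covariances equal the true-score covariances, so only the own-variance terms attenuate.
True-score variance = [5.4²·0.86 + 2²·6.5²·0.86] + 110.916 = 170.418 + 110.916 = 281.334.
Reliability = 281.334 / 309.076 = 0.910.

0.910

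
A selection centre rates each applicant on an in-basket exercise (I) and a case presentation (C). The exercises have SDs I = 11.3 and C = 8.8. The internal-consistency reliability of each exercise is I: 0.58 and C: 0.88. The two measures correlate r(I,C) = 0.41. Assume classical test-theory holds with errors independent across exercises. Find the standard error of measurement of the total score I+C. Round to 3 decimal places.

7.932

Var(total) = 205.13 + 81.5408 = 286.671.
True-score variance = 142.207 + 81.5408 = 223.748, so reliability = 0.7805.
Error variance = 286.671 − 223.748 = 62.9226; SEM = √62.9226 = 7.932.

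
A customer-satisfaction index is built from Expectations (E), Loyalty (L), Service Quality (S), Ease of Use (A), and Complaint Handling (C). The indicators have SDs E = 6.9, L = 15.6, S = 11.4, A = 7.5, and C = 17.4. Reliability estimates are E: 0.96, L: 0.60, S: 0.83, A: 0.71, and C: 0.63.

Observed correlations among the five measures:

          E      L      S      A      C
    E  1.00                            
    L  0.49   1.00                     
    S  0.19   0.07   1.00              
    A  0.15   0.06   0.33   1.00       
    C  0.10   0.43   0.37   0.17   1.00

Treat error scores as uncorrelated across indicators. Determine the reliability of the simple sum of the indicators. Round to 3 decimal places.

0.831

Var(E+L+S+A+C) = 6.9² + 15.6² + 11.4² + 7.5² + 17.4² + 2·[6.9·15.6·0.49 + 6.9·11.4·0.19 + 6.9·7.5·0.15 + 6.9·17.4·0.10 + 15.6·11.4·0.07 + 15.6·7.5·0.06 + 15.6·17.4·0.43 + 11.4·7.5·0.33 + 11.4·17.4·0.37 + 7.5·17.4·0.17] = 779.94 + 694.877 = 1474.82.
Under uncorrelated errors the observed covariances equal the true-score covariances, so only the own-variance terms attenuate.
True-score variance = [6.9²·0.96 + 15.6²·0.60 + 11.4²·0.83 + 7.5²·0.71 + 17.4²·0.63] + 694.877 = 530.265 + 694.877 = 1225.14.
Reliability = 1225.14 / 1474.82 = 0.831.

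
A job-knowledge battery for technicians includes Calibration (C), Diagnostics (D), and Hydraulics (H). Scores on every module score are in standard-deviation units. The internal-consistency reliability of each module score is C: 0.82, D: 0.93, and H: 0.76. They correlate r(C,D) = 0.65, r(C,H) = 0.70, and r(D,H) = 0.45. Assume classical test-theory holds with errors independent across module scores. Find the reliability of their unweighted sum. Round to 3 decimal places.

0.926

Var(C+D+H) = 3 + 2·[0.65 + 0.70 + 0.45] = 3 + 3.6 = 6.6.
With uncorrelated errors the cross-covariances are all true-score covariance, so they carry over unchanged; only the diagonal terms shrink to ρᵢσᵢ².
True-score variance = [0.82 + 0.93 + 0.76] + 3.6 = 2.51 + 3.6 = 6.11.
Reliability = 6.11 / 6.6 = 0.926.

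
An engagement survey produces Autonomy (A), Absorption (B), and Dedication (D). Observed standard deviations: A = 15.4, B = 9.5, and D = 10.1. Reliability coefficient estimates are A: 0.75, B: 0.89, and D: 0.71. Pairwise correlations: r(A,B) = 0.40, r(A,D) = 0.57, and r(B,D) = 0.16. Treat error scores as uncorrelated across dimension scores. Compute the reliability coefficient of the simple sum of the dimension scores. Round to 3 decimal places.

Var(A+B+D) = 15.4² + 9.5² + 10.1² + 2·[15.4·9.5·0.40 + 15.4·10.1·0.57 + 9.5·10.1·0.16] = 429.42 + 325.06 = 754.48.
Under uncorrelated errors the observed covariances equal the true-score covariances, so only the own-variance terms attenuate.
True-score variance = [15.4²·0.75 + 9.5²·0.89 + 10.1²·0.71] + 325.06 = 330.62 + 325.06 = 655.679.
Reliability = 655.679 / 754.48 = 0.869.

0.869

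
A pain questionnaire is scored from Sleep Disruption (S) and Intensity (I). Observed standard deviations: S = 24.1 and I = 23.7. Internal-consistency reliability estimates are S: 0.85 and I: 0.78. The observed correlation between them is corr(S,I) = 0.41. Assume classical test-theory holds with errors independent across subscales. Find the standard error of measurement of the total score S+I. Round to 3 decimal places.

14.515

Var(total) = 1142.5 + 468.359 = 1610.86.
True-score variance = 931.807 + 468.359 = 1400.17, so reliability = 0.8692.
Error variance = 1610.86 − 1400.17 = 210.693; SEM = √210.693 = 14.515.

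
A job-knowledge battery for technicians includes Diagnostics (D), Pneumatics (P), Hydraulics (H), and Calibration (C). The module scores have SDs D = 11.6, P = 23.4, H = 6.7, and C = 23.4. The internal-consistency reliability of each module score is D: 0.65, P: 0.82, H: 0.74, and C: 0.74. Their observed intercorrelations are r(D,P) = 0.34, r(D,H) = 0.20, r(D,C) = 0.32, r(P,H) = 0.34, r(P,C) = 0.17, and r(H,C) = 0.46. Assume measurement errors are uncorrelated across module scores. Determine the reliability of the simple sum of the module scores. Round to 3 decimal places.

0.857

Var(D+P+H+C) = 11.6² + 23.4² + 6.7² + 23.4² + 2·[11.6·23.4·0.34 + 11.6·6.7·0.20 + 11.6·23.4·0.32 + 23.4·6.7·0.34 + 23.4·23.4·0.17 + 6.7·23.4·0.46] = 1274.57 + 826.407 = 2100.98.
With uncorrelated errors the cross-covariances are all true-score covariance, so they carry over unchanged; only the diagonal terms shrink to ρᵢσᵢ².
True-score variance = [11.6²·0.65 + 23.4²·0.82 + 6.7²·0.74 + 23.4²·0.74] + 826.407 = 974.876 + 826.407 = 1801.28.
Reliability = 1801.28 / 2100.98 = 0.857.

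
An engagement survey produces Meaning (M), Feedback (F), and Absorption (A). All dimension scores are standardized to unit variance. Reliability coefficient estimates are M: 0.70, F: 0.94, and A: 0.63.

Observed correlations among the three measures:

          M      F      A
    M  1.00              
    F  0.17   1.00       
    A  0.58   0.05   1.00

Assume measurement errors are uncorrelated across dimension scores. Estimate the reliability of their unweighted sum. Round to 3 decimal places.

0.841

Var(M+F+A) = 3 + 2·[0.17 + 0.58 + 0.05] = 3 + 1.6 = 4.6.
With uncorrelated errors the cross-covariances are all true-score covariance, so they carry over unchanged; only the diagonal terms shrink to ρᵢσᵢ².
True-score variance = [0.70 + 0.94 + 0.63] + 1.6 = 2.27 + 1.6 = 3.87.
Reliability = 3.87 / 4.6 = 0.841.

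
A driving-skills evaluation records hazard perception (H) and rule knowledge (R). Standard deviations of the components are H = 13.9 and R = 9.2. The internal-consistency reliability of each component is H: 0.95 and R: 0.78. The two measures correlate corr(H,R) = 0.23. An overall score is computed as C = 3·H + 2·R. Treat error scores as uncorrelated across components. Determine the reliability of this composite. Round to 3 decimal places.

Var(C) = 3²·13.9² + 2²·9.2² + 2·[6·13.9·9.2·0.23] = 2077.45 + 352.949 = 2430.4.
Because errors are independent across components, Cov(Tᵢ,Tⱼ) = Cov(Xᵢ,Xⱼ); the off-diagonal part of the true-score variance is the same as above.
True-score variance = [3²·13.9²·0.95 + 2²·9.2²·0.78] + 352.949 = 1916.02 + 352.949 = 2268.97.
Reliability = 2268.97 / 2430.4 = 0.934.

0.934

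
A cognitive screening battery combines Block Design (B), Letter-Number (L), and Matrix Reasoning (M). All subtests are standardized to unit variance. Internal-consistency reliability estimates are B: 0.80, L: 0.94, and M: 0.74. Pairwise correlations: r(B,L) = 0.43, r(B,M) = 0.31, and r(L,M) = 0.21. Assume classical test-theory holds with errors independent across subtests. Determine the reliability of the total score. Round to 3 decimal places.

Var(B+L+M) = 3 + 2·[0.43 + 0.31 + 0.21] = 3 + 1.9 = 4.9.
With uncorrelated errors the cross-covariances are all true-score covariance, so they carry over unchanged; only the diagonal terms shrink to ρᵢσᵢ².
True-score variance = [0.80 + 0.94 + 0.74] + 1.9 = 2.48 + 1.9 = 4.38.
Reliability = 4.38 / 4.9 = 0.894.

0.894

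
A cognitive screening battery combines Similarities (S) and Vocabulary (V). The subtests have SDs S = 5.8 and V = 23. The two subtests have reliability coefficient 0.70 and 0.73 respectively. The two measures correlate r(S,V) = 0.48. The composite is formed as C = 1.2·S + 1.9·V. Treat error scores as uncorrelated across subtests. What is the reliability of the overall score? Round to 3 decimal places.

Var(C) = 1.2²·5.8² + 1.9²·23² + 2·[2.28·5.8·23·0.48] = 1958.13 + 291.986 = 2250.12.
Under uncorrelated errors the observed covariances equal the true-score covariances, so only the own-variance terms attenuate.
True-score variance = [1.2²·5.8²·0.70 + 1.9²·23²·0.73] + 291.986 = 1427.98 + 291.986 = 1719.97.
Reliability = 1719.97 / 2250.12 = 0.764.

0.764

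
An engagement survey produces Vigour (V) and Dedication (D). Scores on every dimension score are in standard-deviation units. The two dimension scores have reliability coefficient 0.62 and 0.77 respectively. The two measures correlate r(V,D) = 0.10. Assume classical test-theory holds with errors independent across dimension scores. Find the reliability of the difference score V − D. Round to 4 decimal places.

Var(V−D) = 1 + 1 − 2·0.10 = 2 − 0.2 = 1.8.
With uncorrelated errors the cross-covariances are all true-score covariance, so they carry over unchanged; only the diagonal terms shrink to ρᵢσᵢ².
True-score variance = [0.62 + 0.77] − 0.2 = 1.39 − 0.2 = 1.19.
Reliability = 1.19 / 1.8 = 0.6611.

0.6611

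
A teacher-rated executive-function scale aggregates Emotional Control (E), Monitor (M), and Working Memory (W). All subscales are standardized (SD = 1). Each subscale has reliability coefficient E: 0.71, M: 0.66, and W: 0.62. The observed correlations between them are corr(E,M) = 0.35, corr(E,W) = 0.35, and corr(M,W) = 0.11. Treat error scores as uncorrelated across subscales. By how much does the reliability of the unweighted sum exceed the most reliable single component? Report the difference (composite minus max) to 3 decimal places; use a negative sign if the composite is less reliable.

0.071

Var(sum) = 3 + 1.62 = 4.62; true-score variance = 1.99 + 1.62 = 3.61; composite reliability = 0.7814.
Max component reliability = 0.7100.
Difference = 0.7814 − 0.7100 = 0.071.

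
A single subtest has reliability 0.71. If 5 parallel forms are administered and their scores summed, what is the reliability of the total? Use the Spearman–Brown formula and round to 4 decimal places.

0.9245

ρ_k = kρ / (1 + (k−1)ρ) = 5·0.71 / (1 + 4·0.71) = 3.550 / 3.840 = 0.9245.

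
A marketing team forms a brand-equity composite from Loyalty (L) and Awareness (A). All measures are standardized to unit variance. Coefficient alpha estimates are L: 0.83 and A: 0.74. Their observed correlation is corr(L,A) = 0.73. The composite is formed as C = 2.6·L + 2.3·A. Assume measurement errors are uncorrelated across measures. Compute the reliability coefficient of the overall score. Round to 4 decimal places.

0.8785

Var(C) = 2.6² + 2.3² + 2·[5.98·0.73] = 12.05 + 8.7308 = 20.7808.
Because errors are independent across components, Cov(Tᵢ,Tⱼ) = Cov(Xᵢ,Xⱼ); the off-diagonal part of the true-score variance is the same as above.
True-score variance = [2.6²·0.83 + 2.3²·0.74] + 8.7308 = 9.5254 + 8.7308 = 18.2562.
Reliability = 18.2562 / 20.7808 = 0.8785.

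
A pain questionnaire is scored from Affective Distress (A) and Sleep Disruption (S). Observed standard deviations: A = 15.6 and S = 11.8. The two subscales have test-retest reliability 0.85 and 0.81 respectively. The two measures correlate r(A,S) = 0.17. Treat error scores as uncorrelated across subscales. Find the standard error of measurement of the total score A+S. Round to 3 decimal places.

Var(total) = 382.6 + 62.5872 = 445.187.
True-score variance = 319.64 + 62.5872 = 382.228, so reliability = 0.8586.
Error variance = 445.187 − 382.228 = 62.9596; SEM = √62.9596 = 7.935.

7.935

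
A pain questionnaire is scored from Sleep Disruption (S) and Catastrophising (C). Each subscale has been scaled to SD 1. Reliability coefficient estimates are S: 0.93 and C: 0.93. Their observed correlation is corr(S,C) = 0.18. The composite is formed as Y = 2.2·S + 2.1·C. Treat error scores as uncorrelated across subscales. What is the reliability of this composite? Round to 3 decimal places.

0.941

Var(Y) = 2.2² + 2.1² + 2·[4.62·0.18] = 9.25 + 1.6632 = 10.9132.
Under uncorrelated errors the observed covariances equal the true-score covariances, so only the own-variance terms attenuate.
True-score variance = [2.2²·0.93 + 2.1²·0.93] + 1.6632 = 8.6025 + 1.6632 = 10.2657.
Reliability = 10.2657 / 10.9132 = 0.941.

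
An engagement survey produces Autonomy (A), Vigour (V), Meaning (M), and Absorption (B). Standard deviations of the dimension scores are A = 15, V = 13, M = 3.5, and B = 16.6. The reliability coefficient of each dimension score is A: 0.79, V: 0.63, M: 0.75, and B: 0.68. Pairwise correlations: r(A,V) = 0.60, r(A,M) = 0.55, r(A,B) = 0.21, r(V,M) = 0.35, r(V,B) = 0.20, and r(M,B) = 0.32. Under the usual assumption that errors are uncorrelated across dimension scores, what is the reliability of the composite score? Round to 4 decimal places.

0.8370

Var(A+V+M+B) = 15² + 13² + 3.5² + 16.6² + 2·[15·13·0.60 + 15·3.5·0.55 + 15·16.6·0.21 + 13·3.5·0.35 + 13·16.6·0.20 + 3.5·16.6·0.32] = 681.81 + 551.684 = 1233.49.
With uncorrelated errors the cross-covariances are all true-score covariance, so they carry over unchanged; only the diagonal terms shrink to ρᵢσᵢ².
True-score variance = [15²·0.79 + 13²·0.63 + 3.5²·0.75 + 16.6²·0.68] + 551.684 = 480.788 + 551.684 = 1032.47.
Reliability = 1032.47 / 1233.49 = 0.8370.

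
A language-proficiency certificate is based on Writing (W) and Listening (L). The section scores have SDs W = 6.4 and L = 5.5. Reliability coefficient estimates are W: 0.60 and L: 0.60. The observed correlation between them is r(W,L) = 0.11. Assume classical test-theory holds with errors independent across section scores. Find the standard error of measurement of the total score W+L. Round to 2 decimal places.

5.34

Var(total) = 71.21 + 7.744 = 78.954.
True-score variance = 42.726 + 7.744 = 50.47, so reliability = 0.6392.
Error variance = 78.954 − 50.47 = 28.484; SEM = √28.484 = 5.34.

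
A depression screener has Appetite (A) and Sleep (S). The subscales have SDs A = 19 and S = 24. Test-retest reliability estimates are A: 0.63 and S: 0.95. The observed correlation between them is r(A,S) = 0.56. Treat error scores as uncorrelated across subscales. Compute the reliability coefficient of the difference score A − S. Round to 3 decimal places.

0.619

Var(A−S) = 19² + 24² − 2·19·24·0.56 = 937 − 510.72 = 426.28.
Under uncorrelated errors the observed covariances equal the true-score covariances, so only the own-variance terms attenuate.
True-score variance = [19²·0.63 + 24²·0.95] − 510.72 = 774.63 − 510.72 = 263.91.
Reliability = 263.91 / 426.28 = 0.619.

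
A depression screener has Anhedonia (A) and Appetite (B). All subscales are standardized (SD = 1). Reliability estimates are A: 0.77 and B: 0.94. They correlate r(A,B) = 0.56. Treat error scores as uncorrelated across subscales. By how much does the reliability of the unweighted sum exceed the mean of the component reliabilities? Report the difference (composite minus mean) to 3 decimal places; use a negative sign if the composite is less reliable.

Var(sum) = 2 + 1.12 = 3.12; true-score variance = 1.71 + 1.12 = 2.83; composite reliability = 0.9071.
Mean component reliability = 0.8550.
Difference = 0.9071 − 0.8550 = 0.052.

0.052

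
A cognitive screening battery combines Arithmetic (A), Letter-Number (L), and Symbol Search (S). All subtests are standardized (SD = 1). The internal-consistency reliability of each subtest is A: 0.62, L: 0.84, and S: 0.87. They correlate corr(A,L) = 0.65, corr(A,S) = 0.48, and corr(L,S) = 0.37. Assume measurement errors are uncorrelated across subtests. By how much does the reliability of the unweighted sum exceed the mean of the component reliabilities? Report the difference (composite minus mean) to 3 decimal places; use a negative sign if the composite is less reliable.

0.112

Var(sum) = 3 + 3 = 6; true-score variance = 2.33 + 3 = 5.33; composite reliability = 0.8883.
Mean component reliability = 0.7767.
Difference = 0.8883 − 0.7767 = 0.112.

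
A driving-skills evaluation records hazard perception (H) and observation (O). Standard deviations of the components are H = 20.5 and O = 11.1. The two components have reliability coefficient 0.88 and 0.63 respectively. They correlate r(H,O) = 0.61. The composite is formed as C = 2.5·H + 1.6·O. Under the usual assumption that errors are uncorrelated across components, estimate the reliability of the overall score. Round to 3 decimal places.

0.893

Var(C) = 2.5²·20.5² + 1.6²·11.1² + 2·[4·20.5·11.1·0.61] = 2941.98 + 1110.44 = 4052.42.
Under uncorrelated errors the observed covariances equal the true-score covariances, so only the own-variance terms attenuate.
True-score variance = [2.5²·20.5²·0.88 + 1.6²·11.1²·0.63] + 1110.44 = 2510.09 + 1110.44 = 3620.53.
Reliability = 3620.53 / 4052.42 = 0.893.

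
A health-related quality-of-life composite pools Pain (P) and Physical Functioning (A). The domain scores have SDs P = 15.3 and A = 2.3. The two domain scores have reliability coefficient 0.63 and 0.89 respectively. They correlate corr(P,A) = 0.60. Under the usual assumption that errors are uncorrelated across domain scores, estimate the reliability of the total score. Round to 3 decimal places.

Var(P+A) = 15.3² + 2.3² + 2·[15.3·2.3·0.60] = 239.38 + 42.228 = 281.608.
Because errors are independent across components, Cov(Tᵢ,Tⱼ) = Cov(Xᵢ,Xⱼ); the off-diagonal part of the true-score variance is the same as above.
True-score variance = [15.3²·0.63 + 2.3²·0.89] + 42.228 = 152.185 + 42.228 = 194.413.
Reliability = 194.413 / 281.608 = 0.690.

0.690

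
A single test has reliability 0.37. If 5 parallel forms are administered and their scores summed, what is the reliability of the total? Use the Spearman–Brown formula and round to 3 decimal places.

ρ_k = kρ / (1 + (k−1)ρ) = 5·0.37 / (1 + 4·0.37) = 1.850 / 2.480 = 0.746.

0.746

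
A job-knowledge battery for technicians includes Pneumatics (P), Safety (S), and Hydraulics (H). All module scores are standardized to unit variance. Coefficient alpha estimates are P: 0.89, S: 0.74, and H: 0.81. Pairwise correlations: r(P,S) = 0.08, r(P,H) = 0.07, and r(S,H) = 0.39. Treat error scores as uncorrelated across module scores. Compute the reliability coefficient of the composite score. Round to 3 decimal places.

Var(P+S+H) = 3 + 2·[0.08 + 0.07 + 0.39] = 3 + 1.08 = 4.08.
Under uncorrelated errors the observed covariances equal the true-score covariances, so only the own-variance terms attenuate.
True-score variance = [0.89 + 0.74 + 0.81] + 1.08 = 2.44 + 1.08 = 3.52.
Reliability = 3.52 / 4.08 = 0.863.

0.863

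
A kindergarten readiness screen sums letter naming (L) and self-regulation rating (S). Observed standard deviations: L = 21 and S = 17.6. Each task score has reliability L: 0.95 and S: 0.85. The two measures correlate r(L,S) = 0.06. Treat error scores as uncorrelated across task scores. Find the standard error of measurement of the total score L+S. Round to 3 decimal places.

Var(total) = 750.76 + 44.352 = 795.112.
True-score variance = 682.246 + 44.352 = 726.598, so reliability = 0.9138.
Error variance = 795.112 − 726.598 = 68.514; SEM = √68.514 = 8.277.

8.277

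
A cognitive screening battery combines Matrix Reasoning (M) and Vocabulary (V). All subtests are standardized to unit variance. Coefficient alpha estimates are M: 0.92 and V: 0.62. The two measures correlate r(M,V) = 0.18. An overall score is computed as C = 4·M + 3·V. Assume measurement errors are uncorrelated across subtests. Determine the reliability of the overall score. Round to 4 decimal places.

Var(C) = 4² + 3² + 2·[12·0.18] = 25 + 4.32 = 29.32.
Under uncorrelated errors the observed covariances equal the true-score covariances, so only the own-variance terms attenuate.
True-score variance = [4²·0.92 + 3²·0.62] + 4.32 = 20.3 + 4.32 = 24.62.
Reliability = 24.62 / 29.32 = 0.8397.

0.8397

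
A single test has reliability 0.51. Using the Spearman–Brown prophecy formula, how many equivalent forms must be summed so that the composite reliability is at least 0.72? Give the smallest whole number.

3

k ≥ ρ*(1−ρ₁)/(ρ₁(1−ρ*)) = 0.72·0.49 / (0.51·0.28) = 2.471.
Smallest integer k = 3.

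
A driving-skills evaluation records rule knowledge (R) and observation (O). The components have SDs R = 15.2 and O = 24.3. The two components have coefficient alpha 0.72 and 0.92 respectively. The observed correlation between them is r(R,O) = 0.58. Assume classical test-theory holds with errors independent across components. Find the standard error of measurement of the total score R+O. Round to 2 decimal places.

10.58

Var(total) = 821.53 + 428.458 = 1249.99.
True-score variance = 709.6 + 428.458 = 1138.06, so reliability = 0.9105.
Error variance = 1249.99 − 1138.06 = 111.93; SEM = √111.93 = 10.58.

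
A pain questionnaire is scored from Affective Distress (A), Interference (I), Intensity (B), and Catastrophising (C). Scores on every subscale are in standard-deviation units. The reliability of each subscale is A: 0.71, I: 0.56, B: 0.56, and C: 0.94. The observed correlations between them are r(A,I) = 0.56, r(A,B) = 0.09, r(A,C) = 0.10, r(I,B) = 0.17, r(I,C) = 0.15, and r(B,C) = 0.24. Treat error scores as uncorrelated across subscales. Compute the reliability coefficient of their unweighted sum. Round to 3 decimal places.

0.814

Var(A+I+B+C) = 4 + 2·[0.56 + 0.09 + 0.10 + 0.17 + 0.15 + 0.24] = 4 + 2.62 = 6.62.
With uncorrelated errors the cross-covariances are all true-score covariance, so they carry over unchanged; only the diagonal terms shrink to ρᵢσᵢ².
True-score variance = [0.71 + 0.56 + 0.56 + 0.94] + 2.62 = 2.77 + 2.62 = 5.39.
Reliability = 5.39 / 6.62 = 0.814.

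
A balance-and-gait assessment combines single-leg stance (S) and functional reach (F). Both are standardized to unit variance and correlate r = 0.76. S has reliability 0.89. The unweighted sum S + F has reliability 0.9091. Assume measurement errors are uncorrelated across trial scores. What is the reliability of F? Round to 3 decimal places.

0.790

Var(S+F) = 2 + 2·0.76 = 3.520.
True-score variance = ρ_S + ρ_F + 2·0.76, so 0.9091 = (0.89 + ρ_F + 1.52) / 3.520.
ρ_F = 0.9091·3.520 − 0.89 − 1.52 = 0.790.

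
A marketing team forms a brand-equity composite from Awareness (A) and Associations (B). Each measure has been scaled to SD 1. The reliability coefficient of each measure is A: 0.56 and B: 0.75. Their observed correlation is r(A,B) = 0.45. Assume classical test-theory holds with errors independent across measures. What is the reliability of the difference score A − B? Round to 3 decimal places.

0.373

Var(A−B) = 1 + 1 − 2·0.45 = 2 − 0.9 = 1.1.
Because errors are independent across components, Cov(Tᵢ,Tⱼ) = Cov(Xᵢ,Xⱼ); the off-diagonal part of the true-score variance is the same as above.
True-score variance = [0.56 + 0.75] − 0.9 = 1.31 − 0.9 = 0.41.
Reliability = 0.41 / 1.1 = 0.373.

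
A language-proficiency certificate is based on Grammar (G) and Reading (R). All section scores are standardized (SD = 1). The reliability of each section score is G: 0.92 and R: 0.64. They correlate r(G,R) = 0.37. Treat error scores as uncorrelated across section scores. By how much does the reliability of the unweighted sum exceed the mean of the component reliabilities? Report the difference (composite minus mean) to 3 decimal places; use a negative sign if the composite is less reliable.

Var(sum) = 2 + 0.74 = 2.74; true-score variance = 1.56 + 0.74 = 2.3; composite reliability = 0.8394.
Mean component reliability = 0.7800.
Difference = 0.8394 − 0.7800 = 0.059.

0.059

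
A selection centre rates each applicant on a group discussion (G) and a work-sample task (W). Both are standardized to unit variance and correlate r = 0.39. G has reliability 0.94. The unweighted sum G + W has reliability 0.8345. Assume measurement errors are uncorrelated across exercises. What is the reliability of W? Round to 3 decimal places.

Var(G+W) = 2 + 2·0.39 = 2.780.
True-score variance = ρ_G + ρ_W + 2·0.39, so 0.8345 = (0.94 + ρ_W + 0.78) / 2.780.
ρ_W = 0.8345·2.780 − 0.94 − 0.78 = 0.600.

0.600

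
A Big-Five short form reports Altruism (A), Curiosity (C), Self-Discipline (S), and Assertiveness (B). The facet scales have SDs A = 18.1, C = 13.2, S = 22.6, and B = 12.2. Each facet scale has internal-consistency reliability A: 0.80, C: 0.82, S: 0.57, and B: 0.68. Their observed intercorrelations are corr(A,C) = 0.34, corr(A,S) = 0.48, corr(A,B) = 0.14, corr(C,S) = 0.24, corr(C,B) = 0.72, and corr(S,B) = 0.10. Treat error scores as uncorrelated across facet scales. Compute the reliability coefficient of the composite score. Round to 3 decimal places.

Var(A+C+S+B) = 18.1² + 13.2² + 22.6² + 12.2² + 2·[18.1·13.2·0.34 + 18.1·22.6·0.48 + 18.1·12.2·0.14 + 13.2·22.6·0.24 + 13.2·12.2·0.72 + 22.6·12.2·0.10] = 1161.45 + 1047.23 = 2208.68.
Because errors are independent across components, Cov(Tᵢ,Tⱼ) = Cov(Xᵢ,Xⱼ); the off-diagonal part of the true-score variance is the same as above.
True-score variance = [18.1²·0.80 + 13.2²·0.82 + 22.6²·0.57 + 12.2²·0.68] + 1047.23 = 797.309 + 1047.23 = 1844.54.
Reliability = 1844.54 / 2208.68 = 0.835.

0.835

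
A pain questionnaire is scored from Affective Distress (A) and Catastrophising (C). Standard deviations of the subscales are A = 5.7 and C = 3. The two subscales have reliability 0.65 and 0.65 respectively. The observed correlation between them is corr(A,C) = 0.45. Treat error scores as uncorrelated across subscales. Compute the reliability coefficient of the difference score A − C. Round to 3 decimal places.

0.444

Var(A−C) = 5.7² + 3² − 2·5.7·3·0.45 = 41.49 − 15.39 = 26.1.
Because errors are independent across components, Cov(Tᵢ,Tⱼ) = Cov(Xᵢ,Xⱼ); the off-diagonal part of the true-score variance is the same as above.
True-score variance = [5.7²·0.65 + 3²·0.65] − 15.39 = 26.9685 − 15.39 = 11.5785.
Reliability = 11.5785 / 26.1 = 0.444.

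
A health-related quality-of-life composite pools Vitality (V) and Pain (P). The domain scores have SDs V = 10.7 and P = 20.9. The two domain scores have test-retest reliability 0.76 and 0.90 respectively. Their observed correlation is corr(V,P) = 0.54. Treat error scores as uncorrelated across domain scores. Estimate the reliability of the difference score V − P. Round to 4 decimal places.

Var(V−P) = 10.7² + 20.9² − 2·10.7·20.9·0.54 = 551.3 − 241.52 = 309.78.
Because errors are independent across components, Cov(Tᵢ,Tⱼ) = Cov(Xᵢ,Xⱼ); the off-diagonal part of the true-score variance is the same as above.
True-score variance = [10.7²·0.76 + 20.9²·0.90] − 241.52 = 480.141 − 241.52 = 238.621.
Reliability = 238.621 / 309.78 = 0.7703.

0.7703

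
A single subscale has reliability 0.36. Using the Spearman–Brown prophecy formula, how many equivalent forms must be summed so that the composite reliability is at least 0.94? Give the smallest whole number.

28

k ≥ ρ*(1−ρ₁)/(ρ₁(1−ρ*)) = 0.94·0.64 / (0.36·0.06) = 27.852.
Smallest integer k = 28.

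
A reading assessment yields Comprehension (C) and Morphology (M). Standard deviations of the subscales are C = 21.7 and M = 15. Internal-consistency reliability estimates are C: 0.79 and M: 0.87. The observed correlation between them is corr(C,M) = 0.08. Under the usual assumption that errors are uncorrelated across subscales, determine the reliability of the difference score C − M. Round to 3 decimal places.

Var(C−M) = 21.7² + 15² − 2·21.7·15·0.08 = 695.89 − 52.08 = 643.81.
With uncorrelated errors the cross-covariances are all true-score covariance, so they carry over unchanged; only the diagonal terms shrink to ρᵢσᵢ².
True-score variance = [21.7²·0.79 + 15²·0.87] − 52.08 = 567.753 − 52.08 = 515.673.
Reliability = 515.673 / 643.81 = 0.801.

0.801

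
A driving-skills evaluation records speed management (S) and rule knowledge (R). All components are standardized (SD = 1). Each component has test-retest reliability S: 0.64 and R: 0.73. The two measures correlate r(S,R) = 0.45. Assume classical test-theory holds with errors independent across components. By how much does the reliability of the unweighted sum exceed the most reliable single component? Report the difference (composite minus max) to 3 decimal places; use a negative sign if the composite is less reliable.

0.053

Var(sum) = 2 + 0.9 = 2.9; true-score variance = 1.37 + 0.9 = 2.27; composite reliability = 0.7828.
Max component reliability = 0.7300.
Difference = 0.7828 − 0.7300 = 0.053.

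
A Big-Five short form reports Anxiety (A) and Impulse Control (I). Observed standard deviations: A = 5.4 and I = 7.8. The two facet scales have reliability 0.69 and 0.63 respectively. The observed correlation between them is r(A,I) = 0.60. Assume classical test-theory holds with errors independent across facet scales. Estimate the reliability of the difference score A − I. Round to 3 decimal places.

Var(A−I) = 5.4² + 7.8² − 2·5.4·7.8·0.60 = 90 − 50.544 = 39.456.
Because errors are independent across components, Cov(Tᵢ,Tⱼ) = Cov(Xᵢ,Xⱼ); the off-diagonal part of the true-score variance is the same as above.
True-score variance = [5.4²·0.69 + 7.8²·0.63] − 50.544 = 58.4496 − 50.544 = 7.9056.
Reliability = 7.9056 / 39.456 = 0.200.

0.200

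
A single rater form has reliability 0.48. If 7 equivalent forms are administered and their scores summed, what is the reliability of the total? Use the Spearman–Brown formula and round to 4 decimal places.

ρ_k = kρ / (1 + (k−1)ρ) = 7·0.48 / (1 + 6·0.48) = 3.360 / 3.880 = 0.8660.

0.8660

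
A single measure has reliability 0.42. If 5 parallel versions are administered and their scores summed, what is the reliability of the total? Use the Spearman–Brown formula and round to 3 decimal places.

0.784

ρ_k = kρ / (1 + (k−1)ρ) = 5·0.42 / (1 + 4·0.42) = 2.100 / 2.680 = 0.784.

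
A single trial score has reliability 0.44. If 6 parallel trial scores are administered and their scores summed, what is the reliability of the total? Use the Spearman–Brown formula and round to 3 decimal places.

ρ_k = kρ / (1 + (k−1)ρ) = 6·0.44 / (1 + 5·0.44) = 2.640 / 3.200 = 0.825.

0.825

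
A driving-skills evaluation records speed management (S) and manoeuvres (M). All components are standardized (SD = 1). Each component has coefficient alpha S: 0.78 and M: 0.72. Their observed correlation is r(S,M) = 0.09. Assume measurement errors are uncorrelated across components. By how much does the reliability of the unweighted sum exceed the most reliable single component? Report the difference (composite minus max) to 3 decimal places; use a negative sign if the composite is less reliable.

Var(sum) = 2 + 0.18 = 2.18; true-score variance = 1.5 + 0.18 = 1.68; composite reliability = 0.7706.
Max component reliability = 0.7800.
Difference = 0.7706 − 0.7800 = -0.009.

-0.009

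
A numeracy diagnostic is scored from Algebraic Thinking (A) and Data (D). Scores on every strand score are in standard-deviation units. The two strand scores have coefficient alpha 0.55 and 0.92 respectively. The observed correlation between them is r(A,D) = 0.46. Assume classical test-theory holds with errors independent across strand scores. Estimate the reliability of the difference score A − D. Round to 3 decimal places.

0.509

Var(A−D) = 1 + 1 − 2·0.46 = 2 − 0.92 = 1.08.
Because errors are independent across components, Cov(Tᵢ,Tⱼ) = Cov(Xᵢ,Xⱼ); the off-diagonal part of the true-score variance is the same as above.
True-score variance = [0.55 + 0.92] − 0.92 = 1.47 − 0.92 = 0.55.
Reliability = 0.55 / 1.08 = 0.509.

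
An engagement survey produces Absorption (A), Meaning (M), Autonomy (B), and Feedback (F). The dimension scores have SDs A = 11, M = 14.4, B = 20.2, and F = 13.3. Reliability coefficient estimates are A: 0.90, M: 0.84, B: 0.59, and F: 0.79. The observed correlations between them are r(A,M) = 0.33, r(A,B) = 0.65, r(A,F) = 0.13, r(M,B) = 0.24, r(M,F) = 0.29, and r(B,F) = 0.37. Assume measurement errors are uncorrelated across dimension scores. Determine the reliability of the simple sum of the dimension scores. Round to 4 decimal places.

0.8608

Var(A+M+B+F) = 11² + 14.4² + 20.2² + 13.3² + 2·[11·14.4·0.33 + 11·20.2·0.65 + 11·13.3·0.13 + 14.4·20.2·0.24 + 14.4·13.3·0.29 + 20.2·13.3·0.37] = 913.29 + 880.954 = 1794.24.
Because errors are independent across components, Cov(Tᵢ,Tⱼ) = Cov(Xᵢ,Xⱼ); the off-diagonal part of the true-score variance is the same as above.
True-score variance = [11²·0.90 + 14.4²·0.84 + 20.2²·0.59 + 13.3²·0.79] + 880.954 = 663.569 + 880.954 = 1544.52.
Reliability = 1544.52 / 1794.24 = 0.8608.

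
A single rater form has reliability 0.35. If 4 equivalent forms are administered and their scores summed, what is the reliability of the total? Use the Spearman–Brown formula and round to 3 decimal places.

0.683

ρ_k = kρ / (1 + (k−1)ρ) = 4·0.35 / (1 + 3·0.35) = 1.400 / 2.050 = 0.683.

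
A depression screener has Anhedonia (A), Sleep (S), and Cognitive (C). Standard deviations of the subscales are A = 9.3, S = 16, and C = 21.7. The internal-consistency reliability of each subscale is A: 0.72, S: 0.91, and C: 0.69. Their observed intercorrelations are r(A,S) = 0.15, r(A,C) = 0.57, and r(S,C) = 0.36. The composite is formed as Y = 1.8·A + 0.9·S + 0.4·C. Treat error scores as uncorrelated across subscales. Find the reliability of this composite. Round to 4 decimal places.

0.8648

Var(Y) = 1.8²·9.3² + 0.9²·16² + 0.4²·21.7² + 2·[1.62·9.3·16·0.15 + 0.72·9.3·21.7·0.57 + 0.36·16·21.7·0.36] = 562.93 + 327.957 = 890.887.
With uncorrelated errors the cross-covariances are all true-score covariance, so they carry over unchanged; only the diagonal terms shrink to ρᵢσᵢ².
True-score variance = [1.8²·9.3²·0.72 + 0.9²·16²·0.91 + 0.4²·21.7²·0.69] + 327.957 = 442.448 + 327.957 = 770.404.
Reliability = 770.404 / 890.887 = 0.8648.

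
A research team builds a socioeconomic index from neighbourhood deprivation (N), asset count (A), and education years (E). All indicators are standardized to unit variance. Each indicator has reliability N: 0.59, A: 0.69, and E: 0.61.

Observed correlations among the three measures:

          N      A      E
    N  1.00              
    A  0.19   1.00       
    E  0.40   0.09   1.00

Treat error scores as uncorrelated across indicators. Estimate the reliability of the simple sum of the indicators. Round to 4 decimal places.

Var(N+A+E) = 3 + 2·[0.19 + 0.40 + 0.09] = 3 + 1.36 = 4.36.
With uncorrelated errors the cross-covariances are all true-score covariance, so they carry over unchanged; only the diagonal terms shrink to ρᵢσᵢ².
True-score variance = [0.59 + 0.69 + 0.61] + 1.36 = 1.89 + 1.36 = 3.25.
Reliability = 3.25 / 4.36 = 0.7454.

0.7454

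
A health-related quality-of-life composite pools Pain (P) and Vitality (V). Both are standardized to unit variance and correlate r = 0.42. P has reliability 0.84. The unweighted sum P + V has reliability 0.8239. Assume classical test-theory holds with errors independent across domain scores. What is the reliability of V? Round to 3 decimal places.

0.660

Var(P+V) = 2 + 2·0.42 = 2.840.
True-score variance = ρ_P + ρ_V + 2·0.42, so 0.8239 = (0.84 + ρ_V + 0.84) / 2.840.
ρ_V = 0.8239·2.840 − 0.84 − 0.84 = 0.660.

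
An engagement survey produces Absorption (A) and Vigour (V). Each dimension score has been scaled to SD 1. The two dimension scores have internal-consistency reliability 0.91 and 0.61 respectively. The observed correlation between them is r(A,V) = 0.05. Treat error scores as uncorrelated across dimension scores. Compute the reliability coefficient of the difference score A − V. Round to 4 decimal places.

0.7474

Var(A−V) = 1 + 1 − 2·0.05 = 2 − 0.1 = 1.9.
Because errors are independent across components, Cov(Tᵢ,Tⱼ) = Cov(Xᵢ,Xⱼ); the off-diagonal part of the true-score variance is the same as above.
True-score variance = [0.91 + 0.61] − 0.1 = 1.52 − 0.1 = 1.42.
Reliability = 1.42 / 1.9 = 0.7474.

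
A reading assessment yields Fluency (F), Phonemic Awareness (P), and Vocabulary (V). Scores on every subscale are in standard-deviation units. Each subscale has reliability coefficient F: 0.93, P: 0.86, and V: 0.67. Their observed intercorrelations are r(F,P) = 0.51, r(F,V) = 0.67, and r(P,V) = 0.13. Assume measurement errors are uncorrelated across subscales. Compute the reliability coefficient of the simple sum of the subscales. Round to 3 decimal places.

0.904

Var(F+P+V) = 3 + 2·[0.51 + 0.67 + 0.13] = 3 + 2.62 = 5.62.
Because errors are independent across components, Cov(Tᵢ,Tⱼ) = Cov(Xᵢ,Xⱼ); the off-diagonal part of the true-score variance is the same as above.
True-score variance = [0.93 + 0.86 + 0.67] + 2.62 = 2.46 + 2.62 = 5.08.
Reliability = 5.08 / 5.62 = 0.904.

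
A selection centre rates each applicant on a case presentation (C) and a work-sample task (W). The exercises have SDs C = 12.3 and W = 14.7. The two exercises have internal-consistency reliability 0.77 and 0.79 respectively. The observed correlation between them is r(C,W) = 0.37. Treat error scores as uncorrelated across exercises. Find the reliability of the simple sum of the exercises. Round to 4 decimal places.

Var(C+W) = 12.3² + 14.7² + 2·[12.3·14.7·0.37] = 367.38 + 133.799 = 501.179.
Because errors are independent across components, Cov(Tᵢ,Tⱼ) = Cov(Xᵢ,Xⱼ); the off-diagonal part of the true-score variance is the same as above.
True-score variance = [12.3²·0.77 + 14.7²·0.79] + 133.799 = 287.204 + 133.799 = 421.004.
Reliability = 421.004 / 501.179 = 0.8400.

0.8400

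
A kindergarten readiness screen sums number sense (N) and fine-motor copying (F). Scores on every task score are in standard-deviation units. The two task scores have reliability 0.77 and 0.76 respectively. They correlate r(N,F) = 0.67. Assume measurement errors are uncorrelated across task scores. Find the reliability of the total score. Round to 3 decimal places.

Var(N+F) = 2 + 2·[0.67] = 2 + 1.34 = 3.34.
Because errors are independent across components, Cov(Tᵢ,Tⱼ) = Cov(Xᵢ,Xⱼ); the off-diagonal part of the true-score variance is the same as above.
True-score variance = [0.77 + 0.76] + 1.34 = 1.53 + 1.34 = 2.87.
Reliability = 2.87 / 3.34 = 0.859.

0.859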